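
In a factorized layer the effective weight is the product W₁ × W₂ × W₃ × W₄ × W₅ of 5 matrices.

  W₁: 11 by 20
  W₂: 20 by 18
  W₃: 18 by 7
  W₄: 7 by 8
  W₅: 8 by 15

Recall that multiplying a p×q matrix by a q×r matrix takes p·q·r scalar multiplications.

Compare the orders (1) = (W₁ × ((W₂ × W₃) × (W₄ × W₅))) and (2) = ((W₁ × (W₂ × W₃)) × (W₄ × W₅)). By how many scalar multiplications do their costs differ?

2705

Order (1) = (W₁ × ((W₂ × W₃) × (W₄ × W₅))): (W₂ × W₃): 20×18 by 18×7 → 20×7, cost 20·18·7 = 2520; (W₄ × W₅): 7×8 by 8×15 → 7×15, cost 7·8·15 = 840; ((W₂ × W₃) × (W₄ × W₅)): 20×7 by 7×15 → 20×15, cost 20·7·15 = 2100; cumulative 5460; (W₁ × ((W₂ × W₃) × (W₄ × W₅))): 11×20 by 20×15 → 11×15, cost 11·20·15 = 3300; cumulative 8760. Total 8760.
Order (2) = ((W₁ × (W₂ × W₃)) × (W₄ × W₅)): (W₂ × W₃): 20×18 by 18×7 → 20×7, cost 20·18·7 = 2520; (W₁ × (W₂ × W₃)): 11×20 by 20×7 → 11×7, cost 11·20·7 = 1540; cumulative 4060; (W₄ × W₅): 7×8 by 8×15 → 7×15, cost 7·8·15 = 840; ((W₁ × (W₂ × W₃)) × (W₄ × W₅)): 11×7 by 7×15 → 11×15, cost 11·7·15 = 1155; cumulative 6055. Total 6055.
Difference: |8760 − 6055| = 2705.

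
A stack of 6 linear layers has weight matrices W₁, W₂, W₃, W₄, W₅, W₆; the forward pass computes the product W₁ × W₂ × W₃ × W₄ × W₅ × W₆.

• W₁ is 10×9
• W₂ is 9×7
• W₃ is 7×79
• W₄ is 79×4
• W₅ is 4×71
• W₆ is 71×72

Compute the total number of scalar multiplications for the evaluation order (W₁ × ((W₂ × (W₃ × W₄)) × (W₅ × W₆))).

(W₃ × W₄): 7×79 by 79×4 → 7×4, cost 7·79·4 = 2212
(W₂ × (W₃ × W₄)): 9×7 by 7×4 → 9×4, cost 9·7·4 = 252; cumulative 2464
(W₅ × W₆): 4×71 by 71×72 → 4×72, cost 4·71·72 = 20448
((W₂ × (W₃ × W₄)) × (W₅ × W₆)): 9×4 by 4×72 → 9×72, cost 9·4·72 = 2592; cumulative 25504
(W₁ × ((W₂ × (W₃ × W₄)) × (W₅ × W₆))): 10×9 by 9×72 → 10×72, cost 10·9·72 = 6480; cumulative 31984
Total: 31984 scalar multiplications.

31984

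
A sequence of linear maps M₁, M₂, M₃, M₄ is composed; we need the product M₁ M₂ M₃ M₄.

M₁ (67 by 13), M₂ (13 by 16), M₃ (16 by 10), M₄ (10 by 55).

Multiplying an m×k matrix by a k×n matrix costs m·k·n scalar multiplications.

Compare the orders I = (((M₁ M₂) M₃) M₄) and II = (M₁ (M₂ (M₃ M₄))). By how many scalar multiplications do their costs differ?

6639

Order I = (((M₁ M₂) M₃) M₄): (M₁ M₂): 67×13 by 13×16 → 67×16, cost 67·13·16 = 13936; ((M₁ M₂) M₃): 67×16 by 16×10 → 67×10, cost 67·16·10 = 10720; cumulative 24656; (((M₁ M₂) M₃) M₄): 67×10 by 10×55 → 67×55, cost 67·10·55 = 36850; cumulative 61506. Total 61506.
Order II = (M₁ (M₂ (M₃ M₄))): (M₃ M₄): 16×10 by 10×55 → 16×55, cost 16·10·55 = 8800; (M₂ (M₃ M₄)): 13×16 by 16×55 → 13×55, cost 13·16·55 = 11440; cumulative 20240; (M₁ (M₂ (M₃ M₄))): 67×13 by 13×55 → 67×55, cost 67·13·55 = 47905; cumulative 68145. Total 68145.
Difference: |61506 − 68145| = 6639.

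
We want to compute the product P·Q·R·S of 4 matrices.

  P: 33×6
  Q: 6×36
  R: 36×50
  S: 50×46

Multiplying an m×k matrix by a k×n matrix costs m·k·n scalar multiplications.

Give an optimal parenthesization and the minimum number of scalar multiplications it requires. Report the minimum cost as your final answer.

Adjacent pairs: PQ = 33·6·36 = 7128; QR = 6·36·50 = 10800; RS = 36·50·46 = 82800.
Length 3: P..R: k=1: 0+10800+33·6·50=20700; k=2: 7128+0+33·36·50=66528 → min 20700 | Q..S: k=2: 0+82800+6·36·46=92736; k=3: 10800+0+6·50·46=24600 → min 24600.
Length 4: P..S: k=1: 0+24600+33·6·46=33708; k=2: 7128+82800+33·36·46=144576; k=3: 20700+0+33·50·46=96600 → min 33708.
Optimal parenthesization: (P·((Q·R)·S)) with cost 33708.

33708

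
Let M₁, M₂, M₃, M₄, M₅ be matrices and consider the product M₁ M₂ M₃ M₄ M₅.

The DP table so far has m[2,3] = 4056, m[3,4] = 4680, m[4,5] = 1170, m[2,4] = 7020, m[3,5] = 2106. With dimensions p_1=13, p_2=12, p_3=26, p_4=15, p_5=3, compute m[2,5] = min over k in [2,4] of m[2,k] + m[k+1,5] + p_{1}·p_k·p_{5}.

2574

m[2,5] = min over k∈[2,4] of m[2,k]+m[k+1,5]+p_{1}·p_k·p_{5}.
k=2: 0 + 2106 + 13·12·3 = 2574; k=3: 4056 + 1170 + 13·26·3 = 6240; k=4: 7020 + 0 + 13·15·3 = 7605.
Minimum: 2574 at k=2.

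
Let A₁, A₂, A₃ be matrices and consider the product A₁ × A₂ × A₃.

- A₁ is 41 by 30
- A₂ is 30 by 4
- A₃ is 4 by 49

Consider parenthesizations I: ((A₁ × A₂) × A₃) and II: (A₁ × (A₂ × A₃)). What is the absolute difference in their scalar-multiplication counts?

53194

Order I = ((A₁ × A₂) × A₃): (A₁ × A₂): 41×30 by 30×4 → 41×4, cost 41·30·4 = 4920; ((A₁ × A₂) × A₃): 41×4 by 4×49 → 41×49, cost 41·4·49 = 8036; cumulative 12956. Total 12956.
Order II = (A₁ × (A₂ × A₃)): (A₂ × A₃): 30×4 by 4×49 → 30×49, cost 30·4·49 = 5880; (A₁ × (A₂ × A₃)): 41×30 by 30×49 → 41×49, cost 41·30·49 = 60270; cumulative 66150. Total 66150.
Difference: |12956 − 66150| = 53194.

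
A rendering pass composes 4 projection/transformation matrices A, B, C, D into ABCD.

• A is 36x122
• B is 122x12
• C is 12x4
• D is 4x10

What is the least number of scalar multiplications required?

Adjacent pairs: AB = 36·122·12 = 52704; BC = 122·12·4 = 5856; CD = 12·4·10 = 480.
Length 3: A..C: k=1: 0+5856+36·122·4=23424; k=2: 52704+0+36·12·4=54432 → min 23424 | B..D: k=2: 0+480+122·12·10=15120; k=3: 5856+0+122·4·10=10736 → min 10736.
Length 4: A..D: k=1: 0+10736+36·122·10=54656; k=2: 52704+480+36·12·10=57504; k=3: 23424+0+36·4·10=24864 → min 24864.
Optimal order: ((A(BC))D) with cost 24864.

24864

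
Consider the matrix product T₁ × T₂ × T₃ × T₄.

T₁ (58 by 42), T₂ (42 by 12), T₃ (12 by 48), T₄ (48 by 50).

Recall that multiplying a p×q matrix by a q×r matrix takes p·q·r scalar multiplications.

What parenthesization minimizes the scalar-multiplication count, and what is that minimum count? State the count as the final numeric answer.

92832

Adjacent pairs: T₁T₂ = 58·42·12 = 29232; T₂T₃ = 42·12·48 = 24192; T₃T₄ = 12·48·50 = 28800.
Length 3: T₁..T₃: k=1: 0+24192+58·42·48=141120; k=2: 29232+0+58·12·48=62640 → min 62640 | T₂..T₄: k=2: 0+28800+42·12·50=54000; k=3: 24192+0+42·48·50=124992 → min 54000.
Length 4: T₁..T₄: k=1: 0+54000+58·42·50=175800; k=2: 29232+28800+58·12·50=92832; k=3: 62640+0+58·48·50=201840 → min 92832.
Optimal parenthesization: ((T₁ × T₂) × (T₃ × T₄)) with cost 92832.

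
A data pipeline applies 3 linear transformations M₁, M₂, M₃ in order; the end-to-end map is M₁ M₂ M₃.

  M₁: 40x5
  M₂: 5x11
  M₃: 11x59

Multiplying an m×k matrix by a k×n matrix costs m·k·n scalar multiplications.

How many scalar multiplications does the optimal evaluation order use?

15045

Order (M₁ (M₂ M₃)): (M₂ M₃): 5×11 by 11×59 → 5×59, cost 5·11·59 = 3245; (M₁ (M₂ M₃)): 40×5 by 5×59 → 40×59, cost 40·5·59 = 11800; cumulative 15045. Total 15045.
Order ((M₁ M₂) M₃): (M₁ M₂): 40×5 by 5×11 → 40×11, cost 40·5·11 = 2200; ((M₁ M₂) M₃): 40×11 by 11×59 → 40×59, cost 40·11·59 = 25960; cumulative 28160. Total 28160.
Minimum: 15045.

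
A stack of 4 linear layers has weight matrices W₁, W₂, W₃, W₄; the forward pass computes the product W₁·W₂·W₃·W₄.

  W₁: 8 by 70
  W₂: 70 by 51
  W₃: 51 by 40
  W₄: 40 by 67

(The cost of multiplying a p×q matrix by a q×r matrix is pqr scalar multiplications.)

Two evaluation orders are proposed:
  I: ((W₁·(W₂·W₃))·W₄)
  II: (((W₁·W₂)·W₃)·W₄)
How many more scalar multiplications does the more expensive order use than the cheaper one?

Order I = ((W₁·(W₂·W₃))·W₄): (W₂·W₃): 70×51 by 51×40 → 70×40, cost 70·51·40 = 142800; (W₁·(W₂·W₃)): 8×70 by 70×40 → 8×40, cost 8·70·40 = 22400; cumulative 165200; ((W₁·(W₂·W₃))·W₄): 8×40 by 40×67 → 8×67, cost 8·40·67 = 21440; cumulative 186640. Total 186640.
Order II = (((W₁·W₂)·W₃)·W₄): (W₁·W₂): 8×70 by 70×51 → 8×51, cost 8·70·51 = 28560; ((W₁·W₂)·W₃): 8×51 by 51×40 → 8×40, cost 8·51·40 = 16320; cumulative 44880; (((W₁·W₂)·W₃)·W₄): 8×40 by 40×67 → 8×67, cost 8·40·67 = 21440; cumulative 66320. Total 66320.
Difference: |186640 − 66320| = 120320.

120320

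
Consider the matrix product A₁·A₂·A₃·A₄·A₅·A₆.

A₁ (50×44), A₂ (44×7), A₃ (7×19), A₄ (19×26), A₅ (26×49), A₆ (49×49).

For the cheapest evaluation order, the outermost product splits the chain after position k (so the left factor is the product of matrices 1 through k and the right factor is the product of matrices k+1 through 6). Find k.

2

Adjacent pairs: A₁A₂ = 50·44·7 = 15400; A₂A₃ = 44·7·19 = 5852; A₃A₄ = 7·19·26 = 3458; A₄A₅ = 19·26·49 = 24206; A₅A₆ = 26·49·49 = 62426.
Length 3: A₁..A₃: k=1: 0+5852+50·44·19=47652; k=2: 15400+0+50·7·19=22050 → min 22050 | A₂..A₄: k=2: 0+3458+44·7·26=11466; k=3: 5852+0+44·19·26=27588 → min 11466 | A₃..A₅: k=3: 0+24206+7·19·49=30723; k=4: 3458+0+7·26·49=12376 → min 12376 | A₄..A₆: k=4: 0+62426+19·26·49=86632; k=5: 24206+0+19·49·49=69825 → min 69825.
Length 4: A₁..A₄: k=1: 0+11466+50·44·26=68666; k=2: 15400+3458+50·7·26=27958; k=3: 22050+0+50·19·26=46750 → min 27958 | A₂..A₅: k=2: 0+12376+44·7·49=27468; k=3: 5852+24206+44·19·49=71022; k=4: 11466+0+44·26·49=67522 → min 27468 | A₃..A₆: k=3: 0+69825+7·19·49=76342; k=4: 3458+62426+7·26·49=74802; k=5: 12376+0+7·49·49=29183 → min 29183.
Length 5: A₁..A₅: k=1: 0+27468+50·44·49=135268; k=2: 15400+12376+50·7·49=44926; k=3: 22050+24206+50·19·49=92806; k=4: 27958+0+50·26·49=91658 → min 44926 | A₂..A₆: k=2: 0+29183+44·7·49=44275; k=3: 5852+69825+44·19·49=116641; k=4: 11466+62426+44·26·49=129948; k=5: 27468+0+44·49·49=133112 → min 44275.
Top-level splits: k=1: (A₁..A₁)·(A₂..A₆) → 0+44275+50·44·49 = 152075; k=2: (A₁..A₂)·(A₃..A₆) → 15400+29183+50·7·49 = 61733; k=3: (A₁..A₃)·(A₄..A₆) → 22050+69825+50·19·49 = 138425; k=4: (A₁..A₄)·(A₅..A₆) → 27958+62426+50·26·49 = 154084; k=5: (A₁..A₅)·(A₆..A₆) → 44926+0+50·49·49 = 164976.
Best split is after A₂, i.e. k = 2.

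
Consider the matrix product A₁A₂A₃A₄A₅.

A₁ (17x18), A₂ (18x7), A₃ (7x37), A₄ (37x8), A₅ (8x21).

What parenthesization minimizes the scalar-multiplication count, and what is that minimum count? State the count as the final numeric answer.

Adjacent pairs: A₁A₂ = 17·18·7 = 2142; A₂A₃ = 18·7·37 = 4662; A₃A₄ = 7·37·8 = 2072; A₄A₅ = 37·8·21 = 6216.
Length 3: A₁..A₃: k=1: 0+4662+17·18·37=15984; k=2: 2142+0+17·7·37=6545 → min 6545 | A₂..A₄: k=2: 0+2072+18·7·8=3080; k=3: 4662+0+18·37·8=9990 → min 3080 | A₃..A₅: k=3: 0+6216+7·37·21=11655; k=4: 2072+0+7·8·21=3248 → min 3248.
Length 4: A₁..A₄: k=1: 0+3080+17·18·8=5528; k=2: 2142+2072+17·7·8=5166; k=3: 6545+0+17·37·8=11577 → min 5166 | A₂..A₅: k=2: 0+3248+18·7·21=5894; k=3: 4662+6216+18·37·21=24864; k=4: 3080+0+18·8·21=6104 → min 5894.
Length 5: A₁..A₅: k=1: 0+5894+17·18·21=12320; k=2: 2142+3248+17·7·21=7889; k=3: 6545+6216+17·37·21=25970; k=4: 5166+0+17·8·21=8022 → min 7889.
Optimal parenthesization: ((A₁A₂)((A₃A₄)A₅)) with cost 7889.

7889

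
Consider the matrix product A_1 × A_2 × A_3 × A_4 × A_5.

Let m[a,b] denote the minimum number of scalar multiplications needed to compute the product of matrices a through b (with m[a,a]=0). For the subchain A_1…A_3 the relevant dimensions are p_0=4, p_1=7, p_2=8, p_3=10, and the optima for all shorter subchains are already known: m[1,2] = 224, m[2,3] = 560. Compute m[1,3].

544

m[1,3] = min over k∈[1,2] of m[1,k]+m[k+1,3]+p_{0}·p_k·p_{3}.
k=1: 0 + 560 + 4·7·10 = 840; k=2: 224 + 0 + 4·8·10 = 544.
Minimum: 544 at k=2.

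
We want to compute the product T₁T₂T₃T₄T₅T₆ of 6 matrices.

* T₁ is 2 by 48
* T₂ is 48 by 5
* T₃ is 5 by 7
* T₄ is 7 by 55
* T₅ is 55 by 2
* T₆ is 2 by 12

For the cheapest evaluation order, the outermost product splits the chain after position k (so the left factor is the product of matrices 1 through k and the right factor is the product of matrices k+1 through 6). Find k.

Adjacent pairs: T₁T₂ = 2·48·5 = 480; T₂T₃ = 48·5·7 = 1680; T₃T₄ = 5·7·55 = 1925; T₄T₅ = 7·55·2 = 770; T₅T₆ = 55·2·12 = 1320.
Length 3: T₁..T₃: k=1: 0+1680+2·48·7=2352; k=2: 480+0+2·5·7=550 → min 550 | T₂..T₄: k=2: 0+1925+48·5·55=15125; k=3: 1680+0+48·7·55=20160 → min 15125 | T₃..T₅: k=3: 0+770+5·7·2=840; k=4: 1925+0+5·55·2=2475 → min 840 | T₄..T₆: k=4: 0+1320+7·55·12=5940; k=5: 770+0+7·2·12=938 → min 938.
Length 4: T₁..T₄: k=1: 0+15125+2·48·55=20405; k=2: 480+1925+2·5·55=2955; k=3: 550+0+2·7·55=1320 → min 1320 | T₂..T₅: k=2: 0+840+48·5·2=1320; k=3: 1680+770+48·7·2=3122; k=4: 15125+0+48·55·2=20405 → min 1320 | T₃..T₆: k=3: 0+938+5·7·12=1358; k=4: 1925+1320+5·55·12=6545; k=5: 840+0+5·2·12=960 → min 960.
Length 5: T₁..T₅: k=1: 0+1320+2·48·2=1512; k=2: 480+840+2·5·2=1340; k=3: 550+770+2·7·2=1348; k=4: 1320+0+2·55·2=1540 → min 1340 | T₂..T₆: k=2: 0+960+48·5·12=3840; k=3: 1680+938+48·7·12=6650; k=4: 15125+1320+48·55·12=48125; k=5: 1320+0+48·2·12=2472 → min 2472.
Top-level splits: k=1: (T₁..T₁)·(T₂..T₆) → 0+2472+2·48·12 = 3624; k=2: (T₁..T₂)·(T₃..T₆) → 480+960+2·5·12 = 1560; k=3: (T₁..T₃)·(T₄..T₆) → 550+938+2·7·12 = 1656; k=4: (T₁..T₄)·(T₅..T₆) → 1320+1320+2·55·12 = 3960; k=5: (T₁..T₅)·(T₆..T₆) → 1340+0+2·2·12 = 1388.
Best split is after T₅, i.e. k = 5.

5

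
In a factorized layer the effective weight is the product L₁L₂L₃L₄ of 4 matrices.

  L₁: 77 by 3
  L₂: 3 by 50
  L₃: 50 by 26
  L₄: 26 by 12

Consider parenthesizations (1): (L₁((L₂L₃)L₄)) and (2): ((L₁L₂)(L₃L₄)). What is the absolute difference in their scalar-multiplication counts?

65742

Order (1) = (L₁((L₂L₃)L₄)): (L₂L₃): 3×50 by 50×26 → 3×26, cost 3·50·26 = 3900; ((L₂L₃)L₄): 3×26 by 26×12 → 3×12, cost 3·26·12 = 936; cumulative 4836; (L₁((L₂L₃)L₄)): 77×3 by 3×12 → 77×12, cost 77·3·12 = 2772; cumulative 7608. Total 7608.
Order (2) = ((L₁L₂)(L₃L₄)): (L₁L₂): 77×3 by 3×50 → 77×50, cost 77·3·50 = 11550; (L₃L₄): 50×26 by 26×12 → 50×12, cost 50·26·12 = 15600; ((L₁L₂)(L₃L₄)): 77×50 by 50×12 → 77×12, cost 77·50·12 = 46200; cumulative 73350. Total 73350.
Difference: |7608 − 73350| = 65742.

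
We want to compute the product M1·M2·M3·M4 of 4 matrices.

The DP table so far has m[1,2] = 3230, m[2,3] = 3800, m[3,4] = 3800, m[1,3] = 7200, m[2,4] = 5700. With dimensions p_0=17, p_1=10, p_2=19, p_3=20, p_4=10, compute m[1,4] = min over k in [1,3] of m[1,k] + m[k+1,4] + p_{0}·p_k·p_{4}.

7400

m[1,4] = min over k∈[1,3] of m[1,k]+m[k+1,4]+p_{0}·p_k·p_{4}.
k=1: 0 + 5700 + 17·10·10 = 7400; k=2: 3230 + 3800 + 17·19·10 = 10260; k=3: 7200 + 0 + 17·20·10 = 10600.
Minimum: 7400 at k=1.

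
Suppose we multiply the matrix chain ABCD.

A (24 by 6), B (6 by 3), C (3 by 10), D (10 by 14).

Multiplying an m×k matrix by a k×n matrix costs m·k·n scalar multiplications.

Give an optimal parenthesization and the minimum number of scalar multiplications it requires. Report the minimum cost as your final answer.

1860

Adjacent pairs: AB = 24·6·3 = 432; BC = 6·3·10 = 180; CD = 3·10·14 = 420.
Length 3: A..C: k=1: 0+180+24·6·10=1620; k=2: 432+0+24·3·10=1152 → min 1152 | B..D: k=2: 0+420+6·3·14=672; k=3: 180+0+6·10·14=1020 → min 672.
Length 4: A..D: k=1: 0+672+24·6·14=2688; k=2: 432+420+24·3·14=1860; k=3: 1152+0+24·10·14=4512 → min 1860.
Optimal parenthesization: ((AB)(CD)) with cost 1860.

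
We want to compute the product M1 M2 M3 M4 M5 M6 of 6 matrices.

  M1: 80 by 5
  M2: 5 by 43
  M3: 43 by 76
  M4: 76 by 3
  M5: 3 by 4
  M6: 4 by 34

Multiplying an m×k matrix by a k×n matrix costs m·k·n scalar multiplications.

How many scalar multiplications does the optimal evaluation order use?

Adjacent pairs: M1M2 = 80·5·43 = 17200; M2M3 = 5·43·76 = 16340; M3M4 = 43·76·3 = 9804; M4M5 = 76·3·4 = 912; M5M6 = 3·4·34 = 408.
Length 3: M1..M3: k=1: 0+16340+80·5·76=46740; k=2: 17200+0+80·43·76=278640 → min 46740 | M2..M4: k=2: 0+9804+5·43·3=10449; k=3: 16340+0+5·76·3=17480 → min 10449 | M3..M5: k=3: 0+912+43·76·4=13984; k=4: 9804+0+43·3·4=10320 → min 10320 | M4..M6: k=4: 0+408+76·3·34=8160; k=5: 912+0+76·4·34=11248 → min 8160.
Length 4: M1..M4: k=1: 0+10449+80·5·3=11649; k=2: 17200+9804+80·43·3=37324; k=3: 46740+0+80·76·3=64980 → min 11649 | M2..M5: k=2: 0+10320+5·43·4=11180; k=3: 16340+912+5·76·4=18772; k=4: 10449+0+5·3·4=10509 → min 10509 | M3..M6: k=3: 0+8160+43·76·34=119272; k=4: 9804+408+43·3·34=14598; k=5: 10320+0+43·4·34=16168 → min 14598.
Length 5: M1..M5: k=1: 0+10509+80·5·4=12109; k=2: 17200+10320+80·43·4=41280; k=3: 46740+912+80·76·4=71972; k=4: 11649+0+80·3·4=12609 → min 12109 | M2..M6: k=2: 0+14598+5·43·34=21908; k=3: 16340+8160+5·76·34=37420; k=4: 10449+408+5·3·34=11367; k=5: 10509+0+5·4·34=11189 → min 11189.
Length 6: M1..M6: k=1: 0+11189+80·5·34=24789; k=2: 17200+14598+80·43·34=148758; k=3: 46740+8160+80·76·34=261620; k=4: 11649+408+80·3·34=20217; k=5: 12109+0+80·4·34=22989 → min 20217.
Optimal order: ((M1 (M2 (M3 M4))) (M5 M6)) with cost 20217.

20217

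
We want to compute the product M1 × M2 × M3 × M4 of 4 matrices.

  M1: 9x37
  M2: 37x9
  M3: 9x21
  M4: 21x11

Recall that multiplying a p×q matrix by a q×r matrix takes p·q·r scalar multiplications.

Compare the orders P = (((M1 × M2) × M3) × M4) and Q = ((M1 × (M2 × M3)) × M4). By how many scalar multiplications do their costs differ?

Order P = (((M1 × M2) × M3) × M4): (M1 × M2): 9×37 by 37×9 → 9×9, cost 9·37·9 = 2997; ((M1 × M2) × M3): 9×9 by 9×21 → 9×21, cost 9·9·21 = 1701; cumulative 4698; (((M1 × M2) × M3) × M4): 9×21 by 21×11 → 9×11, cost 9·21·11 = 2079; cumulative 6777. Total 6777.
Order Q = ((M1 × (M2 × M3)) × M4): (M2 × M3): 37×9 by 9×21 → 37×21, cost 37·9·21 = 6993; (M1 × (M2 × M3)): 9×37 by 37×21 → 9×21, cost 9·37·21 = 6993; cumulative 13986; ((M1 × (M2 × M3)) × M4): 9×21 by 21×11 → 9×11, cost 9·21·11 = 2079; cumulative 16065. Total 16065.
Difference: |6777 − 16065| = 9288.

9288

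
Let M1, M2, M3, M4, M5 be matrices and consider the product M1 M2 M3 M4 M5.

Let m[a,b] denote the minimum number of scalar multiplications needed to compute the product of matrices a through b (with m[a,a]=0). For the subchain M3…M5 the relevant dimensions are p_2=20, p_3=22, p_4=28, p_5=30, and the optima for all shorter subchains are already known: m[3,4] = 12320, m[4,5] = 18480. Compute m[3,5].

29120

m[3,5] = min over k∈[3,4] of m[3,k]+m[k+1,5]+p_{2}·p_k·p_{5}.
k=3: 0 + 18480 + 20·22·30 = 31680; k=4: 12320 + 0 + 20·28·30 = 29120.
Minimum: 29120 at k=4.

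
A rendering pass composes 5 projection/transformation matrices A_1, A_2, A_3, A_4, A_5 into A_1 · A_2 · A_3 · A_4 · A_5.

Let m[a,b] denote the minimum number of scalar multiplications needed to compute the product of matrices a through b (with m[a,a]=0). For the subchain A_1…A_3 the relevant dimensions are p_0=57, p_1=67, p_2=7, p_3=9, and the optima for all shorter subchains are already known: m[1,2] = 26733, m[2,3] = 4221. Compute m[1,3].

m[1,3] = min over k∈[1,2] of m[1,k]+m[k+1,3]+p_{0}·p_k·p_{3}.
k=1: 0 + 4221 + 57·67·9 = 38592; k=2: 26733 + 0 + 57·7·9 = 30324.
Minimum: 30324 at k=2.

30324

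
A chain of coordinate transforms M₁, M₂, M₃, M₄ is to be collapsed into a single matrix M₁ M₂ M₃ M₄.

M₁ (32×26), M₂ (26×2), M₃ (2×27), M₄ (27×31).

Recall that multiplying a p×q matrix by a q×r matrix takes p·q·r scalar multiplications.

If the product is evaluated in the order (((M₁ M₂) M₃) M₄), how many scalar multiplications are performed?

30176

(M₁ M₂): 32×26 by 26×2 → 32×2, cost 32·26·2 = 1664
((M₁ M₂) M₃): 32×2 by 2×27 → 32×27, cost 32·2·27 = 1728; cumulative 3392
(((M₁ M₂) M₃) M₄): 32×27 by 27×31 → 32×31, cost 32·27·31 = 26784; cumulative 30176
Total: 30176 scalar multiplications.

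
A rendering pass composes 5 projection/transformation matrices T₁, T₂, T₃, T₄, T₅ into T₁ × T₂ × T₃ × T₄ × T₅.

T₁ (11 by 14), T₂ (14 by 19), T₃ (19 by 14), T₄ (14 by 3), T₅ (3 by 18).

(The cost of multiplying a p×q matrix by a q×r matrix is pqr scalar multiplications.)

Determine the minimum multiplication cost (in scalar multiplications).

2652

Adjacent pairs: T₁T₂ = 11·14·19 = 2926; T₂T₃ = 14·19·14 = 3724; T₃T₄ = 19·14·3 = 798; T₄T₅ = 14·3·18 = 756.
Length 3: T₁..T₃: k=1: 0+3724+11·14·14=5880; k=2: 2926+0+11·19·14=5852 → min 5852 | T₂..T₄: k=2: 0+798+14·19·3=1596; k=3: 3724+0+14·14·3=4312 → min 1596 | T₃..T₅: k=3: 0+756+19·14·18=5544; k=4: 798+0+19·3·18=1824 → min 1824.
Length 4: T₁..T₄: k=1: 0+1596+11·14·3=2058; k=2: 2926+798+11·19·3=4351; k=3: 5852+0+11·14·3=6314 → min 2058 | T₂..T₅: k=2: 0+1824+14·19·18=6612; k=3: 3724+756+14·14·18=8008; k=4: 1596+0+14·3·18=2352 → min 2352.
Length 5: T₁..T₅: k=1: 0+2352+11·14·18=5124; k=2: 2926+1824+11·19·18=8512; k=3: 5852+756+11·14·18=9380; k=4: 2058+0+11·3·18=2652 → min 2652.
Optimal order: ((T₁ × (T₂ × (T₃ × T₄))) × T₅) with cost 2652.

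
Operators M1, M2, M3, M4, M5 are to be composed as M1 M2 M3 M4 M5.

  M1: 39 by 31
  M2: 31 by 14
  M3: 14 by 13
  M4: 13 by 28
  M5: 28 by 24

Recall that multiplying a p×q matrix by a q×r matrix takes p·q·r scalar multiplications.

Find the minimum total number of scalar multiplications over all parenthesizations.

Adjacent pairs: M1M2 = 39·31·14 = 16926; M2M3 = 31·14·13 = 5642; M3M4 = 14·13·28 = 5096; M4M5 = 13·28·24 = 8736.
Length 3: M1..M3: k=1: 0+5642+39·31·13=21359; k=2: 16926+0+39·14·13=24024 → min 21359 | M2..M4: k=2: 0+5096+31·14·28=17248; k=3: 5642+0+31·13·28=16926 → min 16926 | M3..M5: k=3: 0+8736+14·13·24=13104; k=4: 5096+0+14·28·24=14504 → min 13104.
Length 4: M1..M4: k=1: 0+16926+39·31·28=50778; k=2: 16926+5096+39·14·28=37310; k=3: 21359+0+39·13·28=35555 → min 35555 | M2..M5: k=2: 0+13104+31·14·24=23520; k=3: 5642+8736+31·13·24=24050; k=4: 16926+0+31·28·24=37758 → min 23520.
Length 5: M1..M5: k=1: 0+23520+39·31·24=52536; k=2: 16926+13104+39·14·24=43134; k=3: 21359+8736+39·13·24=42263; k=4: 35555+0+39·28·24=61763 → min 42263.
Optimal order: ((M1 (M2 M3)) (M4 M5)) with cost 42263.

42263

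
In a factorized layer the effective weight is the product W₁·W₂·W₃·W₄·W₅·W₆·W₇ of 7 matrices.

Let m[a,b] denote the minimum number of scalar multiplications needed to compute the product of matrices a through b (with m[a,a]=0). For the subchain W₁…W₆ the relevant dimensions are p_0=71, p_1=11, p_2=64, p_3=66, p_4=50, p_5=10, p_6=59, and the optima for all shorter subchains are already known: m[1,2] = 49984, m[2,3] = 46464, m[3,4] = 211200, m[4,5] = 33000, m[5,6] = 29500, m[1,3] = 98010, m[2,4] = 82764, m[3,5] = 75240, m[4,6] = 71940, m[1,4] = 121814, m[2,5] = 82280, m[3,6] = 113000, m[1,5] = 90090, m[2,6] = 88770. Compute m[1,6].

131980

m[1,6] = min over k∈[1,5] of m[1,k]+m[k+1,6]+p_{0}·p_k·p_{6}.
k=1: 0 + 88770 + 71·11·59 = 134849; k=2: 49984 + 113000 + 71·64·59 = 431080; k=3: 98010 + 71940 + 71·66·59 = 446424; k=4: 121814 + 29500 + 71·50·59 = 360764; k=5: 90090 + 0 + 71·10·59 = 131980.
Minimum: 131980 at k=5.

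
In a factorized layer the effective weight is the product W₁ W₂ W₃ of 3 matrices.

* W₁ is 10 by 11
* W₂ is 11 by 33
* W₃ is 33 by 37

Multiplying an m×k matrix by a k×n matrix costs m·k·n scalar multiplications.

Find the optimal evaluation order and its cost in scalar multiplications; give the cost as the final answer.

(W₁ (W₂ W₃)): cost 17501.
((W₁ W₂) W₃): cost 15840.
Optimal: ((W₁ W₂) W₃) with cost 15840.

15840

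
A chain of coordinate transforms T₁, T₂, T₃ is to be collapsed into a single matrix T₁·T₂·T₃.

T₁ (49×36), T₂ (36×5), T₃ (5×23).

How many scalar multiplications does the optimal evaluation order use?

14455

Order (T₁·(T₂·T₃)): (T₂·T₃): 36×5 by 5×23 → 36×23, cost 36·5·23 = 4140; (T₁·(T₂·T₃)): 49×36 by 36×23 → 49×23, cost 49·36·23 = 40572; cumulative 44712. Total 44712.
Order ((T₁·T₂)·T₃): (T₁·T₂): 49×36 by 36×5 → 49×5, cost 49·36·5 = 8820; ((T₁·T₂)·T₃): 49×5 by 5×23 → 49×23, cost 49·5·23 = 5635; cumulative 14455. Total 14455.
Minimum: 14455.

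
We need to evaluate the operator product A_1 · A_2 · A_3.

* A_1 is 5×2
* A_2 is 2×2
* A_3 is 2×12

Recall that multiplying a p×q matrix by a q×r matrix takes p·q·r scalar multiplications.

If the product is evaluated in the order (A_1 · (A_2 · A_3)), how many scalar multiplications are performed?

(A_2 · A_3): 2×2 by 2×12 → 2×12, cost 2·2·12 = 48
(A_1 · (A_2 · A_3)): 5×2 by 2×12 → 5×12, cost 5·2·12 = 120; cumulative 168
Total: 168 scalar multiplications.

168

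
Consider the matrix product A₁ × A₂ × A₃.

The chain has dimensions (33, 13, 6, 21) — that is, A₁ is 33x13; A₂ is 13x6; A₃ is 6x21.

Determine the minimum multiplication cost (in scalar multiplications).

6732

Order (A₁ × (A₂ × A₃)): (A₂ × A₃): 13×6 by 6×21 → 13×21, cost 13·6·21 = 1638; (A₁ × (A₂ × A₃)): 33×13 by 13×21 → 33×21, cost 33·13·21 = 9009; cumulative 10647. Total 10647.
Order ((A₁ × A₂) × A₃): (A₁ × A₂): 33×13 by 13×6 → 33×6, cost 33·13·6 = 2574; ((A₁ × A₂) × A₃): 33×6 by 6×21 → 33×21, cost 33·6·21 = 4158; cumulative 6732. Total 6732.
Minimum: 6732.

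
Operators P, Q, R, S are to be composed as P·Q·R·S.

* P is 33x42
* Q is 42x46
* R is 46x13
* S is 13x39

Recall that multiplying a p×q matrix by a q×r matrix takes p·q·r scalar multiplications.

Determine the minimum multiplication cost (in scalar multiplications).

59865

Adjacent pairs: PQ = 33·42·46 = 63756; QR = 42·46·13 = 25116; RS = 46·13·39 = 23322.
Length 3: P..R: k=1: 0+25116+33·42·13=43134; k=2: 63756+0+33·46·13=83490 → min 43134 | Q..S: k=2: 0+23322+42·46·39=98670; k=3: 25116+0+42·13·39=46410 → min 46410.
Length 4: P..S: k=1: 0+46410+33·42·39=100464; k=2: 63756+23322+33·46·39=146280; k=3: 43134+0+33·13·39=59865 → min 59865.
Optimal order: ((P·(Q·R))·S) with cost 59865.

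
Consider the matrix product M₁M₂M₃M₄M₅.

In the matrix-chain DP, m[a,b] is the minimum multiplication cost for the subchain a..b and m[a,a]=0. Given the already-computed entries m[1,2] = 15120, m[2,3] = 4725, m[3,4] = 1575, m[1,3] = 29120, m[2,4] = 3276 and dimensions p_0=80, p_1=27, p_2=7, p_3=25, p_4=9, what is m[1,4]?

21735

m[1,4] = min over k∈[1,3] of m[1,k]+m[k+1,4]+p_{0}·p_k·p_{4}.
k=1: 0 + 3276 + 80·27·9 = 22716; k=2: 15120 + 1575 + 80·7·9 = 21735; k=3: 29120 + 0 + 80·25·9 = 47120.
Minimum: 21735 at k=2.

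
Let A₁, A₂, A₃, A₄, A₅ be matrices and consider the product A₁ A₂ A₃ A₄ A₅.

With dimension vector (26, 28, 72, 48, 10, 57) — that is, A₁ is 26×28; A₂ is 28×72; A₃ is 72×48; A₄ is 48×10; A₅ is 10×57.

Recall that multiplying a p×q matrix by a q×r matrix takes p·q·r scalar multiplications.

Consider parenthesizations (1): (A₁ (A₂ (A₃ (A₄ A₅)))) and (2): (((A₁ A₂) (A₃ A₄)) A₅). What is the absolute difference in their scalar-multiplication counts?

260244

Order (1) = (A₁ (A₂ (A₃ (A₄ A₅)))): (A₄ A₅): 48×10 by 10×57 → 48×57, cost 48·10·57 = 27360; (A₃ (A₄ A₅)): 72×48 by 48×57 → 72×57, cost 72·48·57 = 196992; cumulative 224352; (A₂ (A₃ (A₄ A₅))): 28×72 by 72×57 → 28×57, cost 28·72·57 = 114912; cumulative 339264; (A₁ (A₂ (A₃ (A₄ A₅)))): 26×28 by 28×57 → 26×57, cost 26·28·57 = 41496; cumulative 380760. Total 380760.
Order (2) = (((A₁ A₂) (A₃ A₄)) A₅): (A₁ A₂): 26×28 by 28×72 → 26×72, cost 26·28·72 = 52416; (A₃ A₄): 72×48 by 48×10 → 72×10, cost 72·48·10 = 34560; ((A₁ A₂) (A₃ A₄)): 26×72 by 72×10 → 26×10, cost 26·72·10 = 18720; cumulative 105696; (((A₁ A₂) (A₃ A₄)) A₅): 26×10 by 10×57 → 26×57, cost 26·10·57 = 14820; cumulative 120516. Total 120516.
Difference: |380760 − 120516| = 260244.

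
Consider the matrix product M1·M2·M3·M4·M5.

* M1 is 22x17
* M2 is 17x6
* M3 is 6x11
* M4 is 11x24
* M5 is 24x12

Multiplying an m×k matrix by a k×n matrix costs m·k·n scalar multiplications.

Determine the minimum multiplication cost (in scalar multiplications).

7140

Adjacent pairs: M1M2 = 22·17·6 = 2244; M2M3 = 17·6·11 = 1122; M3M4 = 6·11·24 = 1584; M4M5 = 11·24·12 = 3168.
Length 3: M1..M3: k=1: 0+1122+22·17·11=5236; k=2: 2244+0+22·6·11=3696 → min 3696 | M2..M4: k=2: 0+1584+17·6·24=4032; k=3: 1122+0+17·11·24=5610 → min 4032 | M3..M5: k=3: 0+3168+6·11·12=3960; k=4: 1584+0+6·24·12=3312 → min 3312.
Length 4: M1..M4: k=1: 0+4032+22·17·24=13008; k=2: 2244+1584+22·6·24=6996; k=3: 3696+0+22·11·24=9504 → min 6996 | M2..M5: k=2: 0+3312+17·6·12=4536; k=3: 1122+3168+17·11·12=6534; k=4: 4032+0+17·24·12=8928 → min 4536.
Length 5: M1..M5: k=1: 0+4536+22·17·12=9024; k=2: 2244+3312+22·6·12=7140; k=3: 3696+3168+22·11·12=9768; k=4: 6996+0+22·24·12=13332 → min 7140.
Optimal order: ((M1·M2)·((M3·M4)·M5)) with cost 7140.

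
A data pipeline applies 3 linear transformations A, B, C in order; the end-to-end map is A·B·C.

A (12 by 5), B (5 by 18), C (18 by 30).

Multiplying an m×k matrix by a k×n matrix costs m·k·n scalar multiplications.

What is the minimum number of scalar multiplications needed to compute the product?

Order (A·(B·C)): (B·C): 5×18 by 18×30 → 5×30, cost 5·18·30 = 2700; (A·(B·C)): 12×5 by 5×30 → 12×30, cost 12·5·30 = 1800; cumulative 4500. Total 4500.
Order ((A·B)·C): (A·B): 12×5 by 5×18 → 12×18, cost 12·5·18 = 1080; ((A·B)·C): 12×18 by 18×30 → 12×30, cost 12·18·30 = 6480; cumulative 7560. Total 7560.
Minimum: 4500.

4500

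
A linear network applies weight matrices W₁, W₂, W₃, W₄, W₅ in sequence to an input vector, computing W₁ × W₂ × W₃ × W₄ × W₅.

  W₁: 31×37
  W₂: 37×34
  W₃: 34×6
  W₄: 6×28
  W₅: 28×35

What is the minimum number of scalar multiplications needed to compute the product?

26820

Adjacent pairs: W₁W₂ = 31·37·34 = 38998; W₂W₃ = 37·34·6 = 7548; W₃W₄ = 34·6·28 = 5712; W₄W₅ = 6·28·35 = 5880.
Length 3: W₁..W₃: k=1: 0+7548+31·37·6=14430; k=2: 38998+0+31·34·6=45322 → min 14430 | W₂..W₄: k=2: 0+5712+37·34·28=40936; k=3: 7548+0+37·6·28=13764 → min 13764 | W₃..W₅: k=3: 0+5880+34·6·35=13020; k=4: 5712+0+34·28·35=39032 → min 13020.
Length 4: W₁..W₄: k=1: 0+13764+31·37·28=45880; k=2: 38998+5712+31·34·28=74222; k=3: 14430+0+31·6·28=19638 → min 19638 | W₂..W₅: k=2: 0+13020+37·34·35=57050; k=3: 7548+5880+37·6·35=21198; k=4: 13764+0+37·28·35=50024 → min 21198.
Length 5: W₁..W₅: k=1: 0+21198+31·37·35=61343; k=2: 38998+13020+31·34·35=88908; k=3: 14430+5880+31·6·35=26820; k=4: 19638+0+31·28·35=50018 → min 26820.
Optimal order: ((W₁ × (W₂ × W₃)) × (W₄ × W₅)) with cost 26820.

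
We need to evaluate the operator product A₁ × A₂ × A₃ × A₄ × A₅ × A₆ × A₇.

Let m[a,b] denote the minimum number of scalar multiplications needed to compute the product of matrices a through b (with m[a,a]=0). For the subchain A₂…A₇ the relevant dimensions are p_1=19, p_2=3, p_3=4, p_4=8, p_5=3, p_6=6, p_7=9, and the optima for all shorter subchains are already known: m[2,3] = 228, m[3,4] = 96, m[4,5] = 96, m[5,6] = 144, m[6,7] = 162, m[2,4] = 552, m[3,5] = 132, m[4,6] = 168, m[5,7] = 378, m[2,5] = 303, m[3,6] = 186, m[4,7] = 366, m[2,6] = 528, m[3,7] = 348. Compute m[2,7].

m[2,7] = min over k∈[2,6] of m[2,k]+m[k+1,7]+p_{1}·p_k·p_{7}.
k=2: 0 + 348 + 19·3·9 = 861; k=3: 228 + 366 + 19·4·9 = 1278; k=4: 552 + 378 + 19·8·9 = 2298; k=5: 303 + 162 + 19·3·9 = 978; k=6: 528 + 0 + 19·6·9 = 1554.
Minimum: 861 at k=2.

861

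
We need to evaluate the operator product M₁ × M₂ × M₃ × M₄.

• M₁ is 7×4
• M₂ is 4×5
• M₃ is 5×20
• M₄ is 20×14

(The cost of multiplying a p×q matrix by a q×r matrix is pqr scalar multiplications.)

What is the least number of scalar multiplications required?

1912

Adjacent pairs: M₁M₂ = 7·4·5 = 140; M₂M₃ = 4·5·20 = 400; M₃M₄ = 5·20·14 = 1400.
Length 3: M₁..M₃: k=1: 0+400+7·4·20=960; k=2: 140+0+7·5·20=840 → min 840 | M₂..M₄: k=2: 0+1400+4·5·14=1680; k=3: 400+0+4·20·14=1520 → min 1520.
Length 4: M₁..M₄: k=1: 0+1520+7·4·14=1912; k=2: 140+1400+7·5·14=2030; k=3: 840+0+7·20·14=2800 → min 1912.
Optimal order: (M₁ × ((M₂ × M₃) × M₄)) with cost 1912.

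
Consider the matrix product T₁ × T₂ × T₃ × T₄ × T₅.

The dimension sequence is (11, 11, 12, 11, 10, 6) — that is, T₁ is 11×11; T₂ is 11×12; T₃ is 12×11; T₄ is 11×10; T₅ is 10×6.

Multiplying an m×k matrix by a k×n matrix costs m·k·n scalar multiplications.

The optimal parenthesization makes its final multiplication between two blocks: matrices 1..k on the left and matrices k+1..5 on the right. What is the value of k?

1

Adjacent pairs: T₁T₂ = 11·11·12 = 1452; T₂T₃ = 11·12·11 = 1452; T₃T₄ = 12·11·10 = 1320; T₄T₅ = 11·10·6 = 660.
Length 3: T₁..T₃: k=1: 0+1452+11·11·11=2783; k=2: 1452+0+11·12·11=2904 → min 2783 | T₂..T₄: k=2: 0+1320+11·12·10=2640; k=3: 1452+0+11·11·10=2662 → min 2640 | T₃..T₅: k=3: 0+660+12·11·6=1452; k=4: 1320+0+12·10·6=2040 → min 1452.
Length 4: T₁..T₄: k=1: 0+2640+11·11·10=3850; k=2: 1452+1320+11·12·10=4092; k=3: 2783+0+11·11·10=3993 → min 3850 | T₂..T₅: k=2: 0+1452+11·12·6=2244; k=3: 1452+660+11·11·6=2838; k=4: 2640+0+11·10·6=3300 → min 2244.
Top-level splits: k=1: (T₁..T₁)·(T₂..T₅) → 0+2244+11·11·6 = 2970; k=2: (T₁..T₂)·(T₃..T₅) → 1452+1452+11·12·6 = 3696; k=3: (T₁..T₃)·(T₄..T₅) → 2783+660+11·11·6 = 4169; k=4: (T₁..T₄)·(T₅..T₅) → 3850+0+11·10·6 = 4510.
Best split is after T₁, i.e. k = 1.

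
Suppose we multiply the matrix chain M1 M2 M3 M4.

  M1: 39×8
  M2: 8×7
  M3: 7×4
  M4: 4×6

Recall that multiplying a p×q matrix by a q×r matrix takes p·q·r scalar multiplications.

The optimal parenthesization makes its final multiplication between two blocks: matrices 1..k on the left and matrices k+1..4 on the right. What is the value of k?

Adjacent pairs: M1M2 = 39·8·7 = 2184; M2M3 = 8·7·4 = 224; M3M4 = 7·4·6 = 168.
Length 3: M1..M3: k=1: 0+224+39·8·4=1472; k=2: 2184+0+39·7·4=3276 → min 1472 | M2..M4: k=2: 0+168+8·7·6=504; k=3: 224+0+8·4·6=416 → min 416.
Top-level splits: k=1: (M1..M1)·(M2..M4) → 0+416+39·8·6 = 2288; k=2: (M1..M2)·(M3..M4) → 2184+168+39·7·6 = 3990; k=3: (M1..M3)·(M4..M4) → 1472+0+39·4·6 = 2408.
Best split is after M1, i.e. k = 1.

1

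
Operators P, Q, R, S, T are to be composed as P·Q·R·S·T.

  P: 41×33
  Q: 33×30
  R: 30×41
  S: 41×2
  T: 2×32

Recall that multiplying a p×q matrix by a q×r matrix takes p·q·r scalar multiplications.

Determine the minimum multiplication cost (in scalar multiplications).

Adjacent pairs: PQ = 41·33·30 = 40590; QR = 33·30·41 = 40590; RS = 30·41·2 = 2460; ST = 41·2·32 = 2624.
Length 3: P..R: k=1: 0+40590+41·33·41=96063; k=2: 40590+0+41·30·41=91020 → min 91020 | Q..S: k=2: 0+2460+33·30·2=4440; k=3: 40590+0+33·41·2=43296 → min 4440 | R..T: k=3: 0+2624+30·41·32=41984; k=4: 2460+0+30·2·32=4380 → min 4380.
Length 4: P..S: k=1: 0+4440+41·33·2=7146; k=2: 40590+2460+41·30·2=45510; k=3: 91020+0+41·41·2=94382 → min 7146 | Q..T: k=2: 0+4380+33·30·32=36060; k=3: 40590+2624+33·41·32=86510; k=4: 4440+0+33·2·32=6552 → min 6552.
Length 5: P..T: k=1: 0+6552+41·33·32=49848; k=2: 40590+4380+41·30·32=84330; k=3: 91020+2624+41·41·32=147436; k=4: 7146+0+41·2·32=9770 → min 9770.
Optimal order: ((P·(Q·(R·S)))·T) with cost 9770.

9770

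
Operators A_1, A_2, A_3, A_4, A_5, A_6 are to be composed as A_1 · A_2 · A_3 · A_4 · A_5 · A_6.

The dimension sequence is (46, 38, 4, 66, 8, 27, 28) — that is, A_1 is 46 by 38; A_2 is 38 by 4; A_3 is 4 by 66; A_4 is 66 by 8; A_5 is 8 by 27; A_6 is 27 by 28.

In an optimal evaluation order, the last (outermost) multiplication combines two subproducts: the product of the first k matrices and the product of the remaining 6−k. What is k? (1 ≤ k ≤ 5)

Adjacent pairs: A_1A_2 = 46·38·4 = 6992; A_2A_3 = 38·4·66 = 10032; A_3A_4 = 4·66·8 = 2112; A_4A_5 = 66·8·27 = 14256; A_5A_6 = 8·27·28 = 6048.
Length 3: A_1..A_3: k=1: 0+10032+46·38·66=125400; k=2: 6992+0+46·4·66=19136 → min 19136 | A_2..A_4: k=2: 0+2112+38·4·8=3328; k=3: 10032+0+38·66·8=30096 → min 3328 | A_3..A_5: k=3: 0+14256+4·66·27=21384; k=4: 2112+0+4·8·27=2976 → min 2976 | A_4..A_6: k=4: 0+6048+66·8·28=20832; k=5: 14256+0+66·27·28=64152 → min 20832.
Length 4: A_1..A_4: k=1: 0+3328+46·38·8=17312; k=2: 6992+2112+46·4·8=10576; k=3: 19136+0+46·66·8=43424 → min 10576 | A_2..A_5: k=2: 0+2976+38·4·27=7080; k=3: 10032+14256+38·66·27=92004; k=4: 3328+0+38·8·27=11536 → min 7080 | A_3..A_6: k=3: 0+20832+4·66·28=28224; k=4: 2112+6048+4·8·28=9056; k=5: 2976+0+4·27·28=6000 → min 6000.
Length 5: A_1..A_5: k=1: 0+7080+46·38·27=54276; k=2: 6992+2976+46·4·27=14936; k=3: 19136+14256+46·66·27=115364; k=4: 10576+0+46·8·27=20512 → min 14936 | A_2..A_6: k=2: 0+6000+38·4·28=10256; k=3: 10032+20832+38·66·28=101088; k=4: 3328+6048+38·8·28=17888; k=5: 7080+0+38·27·28=35808 → min 10256.
Top-level splits: k=1: (A_1..A_1)·(A_2..A_6) → 0+10256+46·38·28 = 59200; k=2: (A_1..A_2)·(A_3..A_6) → 6992+6000+46·4·28 = 18144; k=3: (A_1..A_3)·(A_4..A_6) → 19136+20832+46·66·28 = 124976; k=4: (A_1..A_4)·(A_5..A_6) → 10576+6048+46·8·28 = 26928; k=5: (A_1..A_5)·(A_6..A_6) → 14936+0+46·27·28 = 49712.
Best split is after A_2, i.e. k = 2.

2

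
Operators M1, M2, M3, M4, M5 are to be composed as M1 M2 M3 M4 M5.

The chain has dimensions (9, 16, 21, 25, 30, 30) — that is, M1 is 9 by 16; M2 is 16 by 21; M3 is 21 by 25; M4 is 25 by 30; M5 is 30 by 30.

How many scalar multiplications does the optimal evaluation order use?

Adjacent pairs: M1M2 = 9·16·21 = 3024; M2M3 = 16·21·25 = 8400; M3M4 = 21·25·30 = 15750; M4M5 = 25·30·30 = 22500.
Length 3: M1..M3: k=1: 0+8400+9·16·25=12000; k=2: 3024+0+9·21·25=7749 → min 7749 | M2..M4: k=2: 0+15750+16·21·30=25830; k=3: 8400+0+16·25·30=20400 → min 20400 | M3..M5: k=3: 0+22500+21·25·30=38250; k=4: 15750+0+21·30·30=34650 → min 34650.
Length 4: M1..M4: k=1: 0+20400+9·16·30=24720; k=2: 3024+15750+9·21·30=24444; k=3: 7749+0+9·25·30=14499 → min 14499 | M2..M5: k=2: 0+34650+16·21·30=44730; k=3: 8400+22500+16·25·30=42900; k=4: 20400+0+16·30·30=34800 → min 34800.
Length 5: M1..M5: k=1: 0+34800+9·16·30=39120; k=2: 3024+34650+9·21·30=43344; k=3: 7749+22500+9·25·30=36999; k=4: 14499+0+9·30·30=22599 → min 22599.
Optimal order: ((((M1 M2) M3) M4) M5) with cost 22599.

22599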